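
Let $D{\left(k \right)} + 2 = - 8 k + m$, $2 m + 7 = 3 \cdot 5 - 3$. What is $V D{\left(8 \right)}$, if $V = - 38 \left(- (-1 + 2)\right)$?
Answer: $-2413$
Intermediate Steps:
$m = \frac{5}{2}$ ($m = - \frac{7}{2} + \frac{3 \cdot 5 - 3}{2} = - \frac{7}{2} + \frac{15 - 3}{2} = - \frac{7}{2} + \frac{1}{2} \cdot 12 = - \frac{7}{2} + 6 = \frac{5}{2} \approx 2.5$)
$D{\left(k \right)} = \frac{1}{2} - 8 k$ ($D{\left(k \right)} = -2 - \left(- \frac{5}{2} + 8 k\right) = \frac{1}{2} - 8 k$)
$V = 38$ ($V = - 38 \left(\left(-1\right) 1\right) = \left(-38\right) \left(-1\right) = 38$)
$V D{\left(8 \right)} = 38 \left(\frac{1}{2} - 64\right) = 38 \left(- \frac{127}{2}\right) = -2413$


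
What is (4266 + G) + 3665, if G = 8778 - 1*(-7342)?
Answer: 24051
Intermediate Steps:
G = 16120 (G = 8778 + 7342 = 16120)
(4266 + G) + 3665 = (4266 + 16120) + 3665 = 20386 + 3665 = 24051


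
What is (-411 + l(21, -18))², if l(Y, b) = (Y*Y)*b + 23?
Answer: 69322276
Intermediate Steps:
l(Y, b) = 23 + b*Y² (l(Y, b) = Y²*b + 23 = b*Y² + 23 = 23 + b*Y²)
(-411 + l(21, -18))² = (-411 + (23 - 18*21²))² = (-411 + (23 - 18*441))² = (-411 + (23 - 7938))² = (-411 - 7915)² = (-8326)² = 69322276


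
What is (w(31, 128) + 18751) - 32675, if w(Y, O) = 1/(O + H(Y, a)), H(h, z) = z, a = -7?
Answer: -1684803/121 ≈ -13924.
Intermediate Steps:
w(Y, O) = 1/(-7 + O) (w(Y, O) = 1/(O - 7) = 1/(-7 + O))
(w(31, 128) + 18751) - 32675 = (1/(-7 + 128) + 18751) - 32675 = (1/121 + 18751) - 32675 = 2268872/121 - 32675 = -1684803/121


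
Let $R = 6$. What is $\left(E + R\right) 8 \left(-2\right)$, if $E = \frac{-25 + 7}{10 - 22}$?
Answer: $-120$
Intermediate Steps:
$E = \frac{3}{2}$ ($E = - \frac{18}{-12} = \left(-18\right) \left(- \frac{1}{12}\right) = \frac{3}{2} \approx 1.5$)
$\left(E + R\right) 8 \left(-2\right) = \left(\frac{3}{2} + 6\right) 8 \left(-2\right) = \frac{15}{2} \left(-16\right) = -120$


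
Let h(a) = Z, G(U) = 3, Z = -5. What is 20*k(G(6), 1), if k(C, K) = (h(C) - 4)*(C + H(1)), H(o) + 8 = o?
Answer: 720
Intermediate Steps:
H(o) = -8 + o
h(a) = -5
k(C, K) = 63 - 9*C (k(C, K) = (-5 - 4)*(C + (-8 + 1)) = -9*(C - 7) = -9*(-7 + C) = 63 - 9*C)
20*k(G(6), 1) = 20*(63 - 9*3) = 20*(63 - 27) = 20*36 = 720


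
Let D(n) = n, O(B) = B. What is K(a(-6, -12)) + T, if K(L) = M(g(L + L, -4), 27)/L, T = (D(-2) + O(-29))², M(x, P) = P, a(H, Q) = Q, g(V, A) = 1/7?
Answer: 3835/4 ≈ 958.75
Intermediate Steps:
g(V, A) = ⅐
T = 961 (T = (-2 - 29)² = (-31)² = 961)
K(L) = 27/L
K(a(-6, -12)) + T = 27/(-12) + 961 = 27*(-1/12) + 961 = -9/4 + 961 = 3835/4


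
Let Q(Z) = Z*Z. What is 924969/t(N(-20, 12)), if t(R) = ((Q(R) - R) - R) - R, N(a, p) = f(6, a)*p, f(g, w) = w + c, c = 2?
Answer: 308323/15768 ≈ 19.554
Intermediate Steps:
f(g, w) = 2 + w (f(g, w) = w + 2 = 2 + w)
Q(Z) = Z²
N(a, p) = p*(2 + a) (N(a, p) = (2 + a)*p = p*(2 + a))
t(R) = R² - 3*R (t(R) = ((R² - R) - R) - R = (R² - 2*R) - R = R² - 3*R)
924969/t(N(-20, 12)) = 924969/(((12*(2 - 20))*(-3 + 12*(2 - 20)))) = 924969/(((12*(-18))*(-3 + 12*(-18)))) = 924969/((-216*(-3 - 216))) = 924969/((-216*(-219))) = 924969/47304 = 924969*(1/47304) = 308323/15768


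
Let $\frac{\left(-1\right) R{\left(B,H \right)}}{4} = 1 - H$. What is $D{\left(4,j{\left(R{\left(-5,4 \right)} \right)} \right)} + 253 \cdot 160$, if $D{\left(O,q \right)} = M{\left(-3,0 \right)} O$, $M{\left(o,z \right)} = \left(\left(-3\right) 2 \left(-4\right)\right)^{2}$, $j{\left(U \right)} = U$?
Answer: $42784$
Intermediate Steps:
$R{\left(B,H \right)} = -4 + 4 H$ ($R{\left(B,H \right)} = - 4 \left(1 - H\right) = -4 + 4 H$)
$M{\left(o,z \right)} = 576$ ($M{\left(o,z \right)} = \left(\left(-6\right) \left(-4\right)\right)^{2} = 24^{2} = 576$)
$D{\left(O,q \right)} = 576 O$
$D{\left(4,j{\left(R{\left(-5,4 \right)} \right)} \right)} + 253 \cdot 160 = 576 \cdot 4 + 253 \cdot 160 = 2304 + 40480 = 42784$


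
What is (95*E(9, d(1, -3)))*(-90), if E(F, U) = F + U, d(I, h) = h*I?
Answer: -51300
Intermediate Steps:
d(I, h) = I*h
(95*E(9, d(1, -3)))*(-90) = (95*(9 + 1*(-3)))*(-90) = (95*(9 - 3))*(-90) = (95*6)*(-90) = 570*(-90) = -51300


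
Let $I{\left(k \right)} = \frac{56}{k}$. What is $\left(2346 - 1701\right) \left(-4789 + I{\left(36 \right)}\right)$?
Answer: $- \frac{9263705}{3} \approx -3.0879 \cdot 10^{6}$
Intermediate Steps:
$\left(2346 - 1701\right) \left(-4789 + I{\left(36 \right)}\right) = \left(2346 - 1701\right) \left(-4789 + \frac{56}{36}\right) = 645 \left(-4789 + 56 \cdot \frac{1}{36}\right) = 645 \left(-4789 + \frac{14}{9}\right) = 645 \left(- \frac{43087}{9}\right) = - \frac{9263705}{3}$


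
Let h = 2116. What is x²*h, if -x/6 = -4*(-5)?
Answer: 30470400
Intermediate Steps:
x = -120 (x = -(-24)*(-5) = -6*20 = -120)
x²*h = (-120)²*2116 = 14400*2116 = 30470400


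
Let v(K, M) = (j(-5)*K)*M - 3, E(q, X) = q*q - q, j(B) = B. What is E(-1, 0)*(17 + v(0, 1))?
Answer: 28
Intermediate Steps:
E(q, X) = q² - q
v(K, M) = -3 - 5*K*M (v(K, M) = (-5*K)*M - 3 = -5*K*M - 3 = -3 - 5*K*M)
E(-1, 0)*(17 + v(0, 1)) = (-(-1 - 1))*(17 + (-3 - 5*0*1)) = (-1*(-2))*(17 + (-3 + 0)) = 2*(17 - 3) = 2*14 = 28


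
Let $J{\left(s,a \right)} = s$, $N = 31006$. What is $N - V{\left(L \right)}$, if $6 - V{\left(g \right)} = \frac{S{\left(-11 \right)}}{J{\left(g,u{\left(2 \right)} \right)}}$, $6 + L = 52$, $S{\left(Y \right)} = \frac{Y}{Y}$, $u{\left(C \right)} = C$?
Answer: $\frac{1426001}{46} \approx 31000.0$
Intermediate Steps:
$S{\left(Y \right)} = 1$
$L = 46$ ($L = -6 + 52 = 46$)
$V{\left(g \right)} = 6 - \frac{1}{g}$ ($V{\left(g \right)} = 6 - 1 \frac{1}{g} = 6 - \frac{1}{g}$)
$N - V{\left(L \right)} = 31006 - \left(6 - \frac{1}{46}\right) = 31006 - \frac{275}{46} = \frac{1426001}{46}$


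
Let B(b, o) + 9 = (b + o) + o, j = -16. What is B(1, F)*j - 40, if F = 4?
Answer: -40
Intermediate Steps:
B(b, o) = -9 + b + 2*o (B(b, o) = -9 + ((b + o) + o) = -9 + (b + 2*o) = -9 + b + 2*o)
B(1, F)*j - 40 = (-9 + 1 + 2*4)*(-16) - 40 = (-9 + 1 + 8)*(-16) - 40 = 0*(-16) - 40 = 0 - 40 = -40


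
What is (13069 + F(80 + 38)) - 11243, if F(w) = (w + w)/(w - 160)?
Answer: 38228/21 ≈ 1820.4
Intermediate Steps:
F(w) = 2*w/(-160 + w) (F(w) = (2*w)/(-160 + w) = 2*w/(-160 + w))
(13069 + F(80 + 38)) - 11243 = (13069 + 2*(80 + 38)/(-160 + (80 + 38))) - 11243 = (13069 + 2*118/(-160 + 118)) - 11243 = (13069 + 2*118/(-42)) - 11243 = (13069 + 2*118*(-1/42)) - 11243 = (13069 - 118/21) - 11243 = 274331/21 - 11243 = 38228/21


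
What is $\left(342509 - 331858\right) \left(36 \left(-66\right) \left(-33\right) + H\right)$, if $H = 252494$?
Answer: $3524437202$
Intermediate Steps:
$\left(342509 - 331858\right) \left(36 \left(-66\right) \left(-33\right) + H\right) = \left(342509 - 331858\right) \left(36 \left(-66\right) \left(-33\right) + 252494\right) = 10651 \left(\left(-2376\right) \left(-33\right) + 252494\right) = 10651 \left(78408 + 252494\right) = 10651 \cdot 330902 = 3524437202$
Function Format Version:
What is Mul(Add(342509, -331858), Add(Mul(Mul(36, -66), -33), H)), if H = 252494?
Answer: 3524437202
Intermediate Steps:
Mul(Add(342509, -331858), Add(Mul(Mul(36, -66), -33), H)) = Mul(Add(342509, -331858), Add(Mul(Mul(36, -66), -33), 252494)) = Mul(10651, Add(Mul(-2376, -33), 252494)) = Mul(10651, Add(78408, 252494)) = Mul(10651, 330902) = 3524437202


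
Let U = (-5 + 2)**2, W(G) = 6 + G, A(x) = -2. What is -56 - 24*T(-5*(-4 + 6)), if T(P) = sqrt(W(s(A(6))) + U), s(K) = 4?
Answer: -56 - 24*sqrt(19) ≈ -160.61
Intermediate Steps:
U = 9 (U = (-3)**2 = 9)
T(P) = sqrt(19) (T(P) = sqrt((6 + 4) + 9) = sqrt(10 + 9) = sqrt(19))
-56 - 24*T(-5*(-4 + 6)) = -56 - 24*sqrt(19)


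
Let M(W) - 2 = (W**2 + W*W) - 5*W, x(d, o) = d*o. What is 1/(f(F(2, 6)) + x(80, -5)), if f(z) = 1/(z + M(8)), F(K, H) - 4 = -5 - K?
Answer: -87/34799 ≈ -0.0025001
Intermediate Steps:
M(W) = 2 - 5*W + 2*W**2 (M(W) = 2 + ((W**2 + W*W) - 5*W) = 2 + ((W**2 + W**2) - 5*W) = 2 + (2*W**2 - 5*W) = 2 + (-5*W + 2*W**2) = 2 - 5*W + 2*W**2)
F(K, H) = -1 - K (F(K, H) = 4 + (-5 - K) = -1 - K)
f(z) = 1/(90 + z) (f(z) = 1/(z + (2 - 5*8 + 2*8**2)) = 1/(z + (2 - 40 + 2*64)) = 1/(z + (2 - 40 + 128)) = 1/(z + 90) = 1/(90 + z))
1/(f(F(2, 6)) + x(80, -5)) = 1/(1/(90 + (-1 - 1*2)) + 80*(-5)) = 1/(1/(90 + (-1 - 2)) - 400) = 1/(1/(90 - 3) - 400) = 1/(1/87 - 400) = 1/(-34799/87) = -87/34799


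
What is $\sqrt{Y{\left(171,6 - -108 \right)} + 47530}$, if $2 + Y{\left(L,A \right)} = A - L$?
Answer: $\sqrt{47471} \approx 217.88$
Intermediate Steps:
$Y{\left(L,A \right)} = -2 + A - L$ ($Y{\left(L,A \right)} = -2 + \left(A - L\right) = -2 + A - L$)
$\sqrt{Y{\left(171,6 - -108 \right)} + 47530} = \sqrt{\left(-2 + \left(6 - -108\right) - 171\right) + 47530} = \sqrt{\left(-2 + \left(6 + 108\right) - 171\right) + 47530} = \sqrt{\left(-2 + 114 - 171\right) + 47530} = \sqrt{-59 + 47530} = \sqrt{47471}$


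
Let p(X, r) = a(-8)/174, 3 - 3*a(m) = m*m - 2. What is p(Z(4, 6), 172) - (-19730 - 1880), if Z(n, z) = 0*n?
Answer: 11280361/522 ≈ 21610.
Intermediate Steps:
a(m) = 5/3 - m**2/3 (a(m) = 1 - (m*m - 2)/3 = 1 - (m**2 - 2)/3 = 1 - (-2 + m**2)/3 = 1 + (2/3 - m**2/3) = 5/3 - m**2/3)
Z(n, z) = 0
p(X, r) = -59/522 (p(X, r) = (5/3 - 1/3*(-8)**2)/174 = (5/3 - 1/3*64)*(1/174) = (5/3 - 64/3)*(1/174) = -59/3*1/174 = -59/522)
p(Z(4, 6), 172) - (-19730 - 1880) = -59/522 - (-19730 - 1880) = -59/522 - 1*(-21610) = -59/522 + 21610 = 11280361/522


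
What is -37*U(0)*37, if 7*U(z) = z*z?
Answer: 0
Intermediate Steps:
U(z) = z²/7 (U(z) = (z*z)/7 = z²/7)
-37*U(0)*37 = -37*0²/7*37 = -37*0/7*37 = -37*0*37 = 0*37 = 0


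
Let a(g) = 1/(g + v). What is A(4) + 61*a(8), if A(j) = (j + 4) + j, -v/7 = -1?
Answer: 241/15 ≈ 16.067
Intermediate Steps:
v = 7 (v = -7*(-1) = 7)
A(j) = 4 + 2*j (A(j) = (4 + j) + j = 4 + 2*j)
a(g) = 1/(7 + g) (a(g) = 1/(g + 7) = 1/(7 + g))
A(4) + 61*a(8) = (4 + 2*4) + 61/(7 + 8) = (4 + 8) + 61/15 = 12 + 61*(1/15) = 12 + 61/15 = 241/15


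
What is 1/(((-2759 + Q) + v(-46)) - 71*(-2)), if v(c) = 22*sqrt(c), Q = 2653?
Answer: 9/5890 - 11*I*sqrt(46)/11780 ≈ 0.001528 - 0.0063332*I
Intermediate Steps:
1/(((-2759 + Q) + v(-46)) - 71*(-2)) = 1/(((-2759 + 2653) + 22*sqrt(-46)) - 71*(-2)) = 1/((-106 + 22*(I*sqrt(46))) + 142) = 1/((-106 + 22*I*sqrt(46)) + 142) = 1/(36 + 22*I*sqrt(46))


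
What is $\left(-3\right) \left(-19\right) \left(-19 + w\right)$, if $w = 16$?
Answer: $-171$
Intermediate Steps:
$\left(-3\right) \left(-19\right) \left(-19 + w\right) = \left(-3\right) \left(-19\right) \left(-19 + 16\right) = 57 \left(-3\right) = -171$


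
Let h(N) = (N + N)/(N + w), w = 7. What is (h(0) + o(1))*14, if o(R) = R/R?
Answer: 14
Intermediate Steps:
h(N) = 2*N/(7 + N) (h(N) = (N + N)/(N + 7) = (2*N)/(7 + N) = 2*N/(7 + N))
o(R) = 1
(h(0) + o(1))*14 = (2*0/(7 + 0) + 1)*14 = (2*0/7 + 1)*14 = (2*0*(⅐) + 1)*14 = (0 + 1)*14 = 1*14 = 14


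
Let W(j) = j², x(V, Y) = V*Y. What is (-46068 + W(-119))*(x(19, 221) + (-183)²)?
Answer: -1202511016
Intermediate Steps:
(-46068 + W(-119))*(x(19, 221) + (-183)²) = (-46068 + (-119)²)*(19*221 + (-183)²) = (-46068 + 14161)*(4199 + 33489) = -31907*37688 = -1202511016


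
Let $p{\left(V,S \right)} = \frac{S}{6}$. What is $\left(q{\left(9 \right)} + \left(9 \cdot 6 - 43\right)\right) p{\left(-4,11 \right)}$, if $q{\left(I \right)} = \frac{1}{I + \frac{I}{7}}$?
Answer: $\frac{8789}{432} \approx 20.345$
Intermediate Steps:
$p{\left(V,S \right)} = \frac{S}{6}$ ($p{\left(V,S \right)} = S \frac{1}{6} = \frac{S}{6}$)
$q{\left(I \right)} = \frac{7}{8 I}$ ($q{\left(I \right)} = \frac{1}{I + I \frac{1}{7}} = \frac{1}{I + \frac{I}{7}} = \frac{1}{\frac{8}{7} I} = \frac{7}{8 I}$)
$\left(q{\left(9 \right)} + \left(9 \cdot 6 - 43\right)\right) p{\left(-4,11 \right)} = \left(\frac{7}{8 \cdot 9} + \left(9 \cdot 6 - 43\right)\right) \frac{1}{6} \cdot 11 = \left(\frac{7}{8} \cdot \frac{1}{9} + \left(54 - 43\right)\right) \frac{11}{6} = \left(\frac{7}{72} + 11\right) \frac{11}{6} = \frac{799}{72} \cdot \frac{11}{6} = \frac{8789}{432}$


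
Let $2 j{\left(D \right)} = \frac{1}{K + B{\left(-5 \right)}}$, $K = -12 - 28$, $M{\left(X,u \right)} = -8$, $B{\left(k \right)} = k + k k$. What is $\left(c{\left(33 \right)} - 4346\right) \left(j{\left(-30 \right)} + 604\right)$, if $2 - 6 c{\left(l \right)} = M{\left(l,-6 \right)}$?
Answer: $- \frac{104954749}{40} \approx -2.6239 \cdot 10^{6}$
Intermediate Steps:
$B{\left(k \right)} = k + k^{2}$
$c{\left(l \right)} = \frac{5}{3}$ ($c{\left(l \right)} = \frac{1}{3} - - \frac{4}{3} = \frac{1}{3} + \frac{4}{3} = \frac{5}{3}$)
$K = -40$
$j{\left(D \right)} = - \frac{1}{40}$ ($j{\left(D \right)} = \frac{1}{2 \left(-40 - 5 \left(1 - 5\right)\right)} = \frac{1}{2 \left(-40 - -20\right)} = \frac{1}{2 \left(-40 + 20\right)} = \frac{1}{2 \left(-20\right)} = \frac{1}{2} \left(- \frac{1}{20}\right) = - \frac{1}{40}$)
$\left(c{\left(33 \right)} - 4346\right) \left(j{\left(-30 \right)} + 604\right) = \left(\frac{5}{3} - 4346\right) \left(- \frac{1}{40} + 604\right) = \left(- \frac{13033}{3}\right) \frac{24159}{40} = - \frac{104954749}{40}$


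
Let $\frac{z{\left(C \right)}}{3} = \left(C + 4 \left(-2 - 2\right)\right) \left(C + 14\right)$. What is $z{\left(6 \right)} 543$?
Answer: $-325800$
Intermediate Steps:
$z{\left(C \right)} = 3 \left(-16 + C\right) \left(14 + C\right)$ ($z{\left(C \right)} = 3 \left(C + 4 \left(-2 - 2\right)\right) \left(C + 14\right) = 3 \left(C + 4 \left(-4\right)\right) \left(14 + C\right) = 3 \left(C - 16\right) \left(14 + C\right) = 3 \left(-16 + C\right) \left(14 + C\right)$)
$z{\left(6 \right)} 543 = \left(-672 - 36 + 3 \cdot 6^{2}\right) 543 = \left(-672 - 36 + 3 \cdot 36\right) 543 = \left(-672 - 36 + 108\right) 543 = \left(-600\right) 543 = -325800$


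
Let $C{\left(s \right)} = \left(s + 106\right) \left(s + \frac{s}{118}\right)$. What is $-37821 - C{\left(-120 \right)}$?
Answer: $- \frac{2331399}{59} \approx -39515.0$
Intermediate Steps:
$C{\left(s \right)} = \frac{119 s \left(106 + s\right)}{118}$ ($C{\left(s \right)} = \left(106 + s\right) \left(s + s \frac{1}{118}\right) = \left(106 + s\right) \left(s + \frac{s}{118}\right) = \left(106 + s\right) \frac{119 s}{118} = \frac{119 s \left(106 + s\right)}{118}$)
$-37821 - C{\left(-120 \right)} = -37821 - \frac{119}{118} \left(-120\right) \left(106 - 120\right) = -37821 - \frac{119}{118} \left(-120\right) \left(-14\right) = -37821 - \frac{99960}{59} = - \frac{2331399}{59}$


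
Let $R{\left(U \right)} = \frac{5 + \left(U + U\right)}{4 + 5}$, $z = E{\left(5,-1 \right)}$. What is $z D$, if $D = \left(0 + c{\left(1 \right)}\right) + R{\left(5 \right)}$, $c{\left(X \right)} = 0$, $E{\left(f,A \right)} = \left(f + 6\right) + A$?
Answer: $\frac{50}{3} \approx 16.667$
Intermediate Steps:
$E{\left(f,A \right)} = 6 + A + f$ ($E{\left(f,A \right)} = \left(6 + f\right) + A = 6 + A + f$)
$z = 10$ ($z = 6 - 1 + 5 = 10$)
$R{\left(U \right)} = \frac{5}{9} + \frac{2 U}{9}$ ($R{\left(U \right)} = \frac{5 + 2 U}{9} = \left(5 + 2 U\right) \frac{1}{9} = \frac{5}{9} + \frac{2 U}{9}$)
$D = \frac{5}{3}$ ($D = \left(0 + 0\right) + \left(\frac{5}{9} + \frac{2}{9} \cdot 5\right) = 0 + \left(\frac{5}{9} + \frac{10}{9}\right) = 0 + \frac{5}{3} = \frac{5}{3} \approx 1.6667$)
$z D = 10 \cdot \frac{5}{3} = \frac{50}{3}$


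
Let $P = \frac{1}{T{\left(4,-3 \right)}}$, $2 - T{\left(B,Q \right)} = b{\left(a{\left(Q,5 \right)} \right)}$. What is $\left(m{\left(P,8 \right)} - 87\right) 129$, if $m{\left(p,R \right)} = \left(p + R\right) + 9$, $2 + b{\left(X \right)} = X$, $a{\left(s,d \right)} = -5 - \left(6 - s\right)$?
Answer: $- \frac{54137}{6} \approx -9022.8$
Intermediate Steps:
$a{\left(s,d \right)} = -11 + s$ ($a{\left(s,d \right)} = -5 + \left(-6 + s\right) = -11 + s$)
$b{\left(X \right)} = -2 + X$
$T{\left(B,Q \right)} = 15 - Q$ ($T{\left(B,Q \right)} = 2 - \left(-2 + \left(-11 + Q\right)\right) = 2 - \left(-13 + Q\right) = 15 - Q$)
$P = \frac{1}{18}$ ($P = \frac{1}{15 - -3} = \frac{1}{15 + 3} = \frac{1}{18} \approx 0.055556$)
$m{\left(p,R \right)} = 9 + R + p$ ($m{\left(p,R \right)} = \left(R + p\right) + 9 = 9 + R + p$)
$\left(m{\left(P,8 \right)} - 87\right) 129 = \left(\left(9 + 8 + \frac{1}{18}\right) - 87\right) 129 = \left(\frac{307}{18} - 87\right) 129 = \left(- \frac{1259}{18}\right) 129 = - \frac{54137}{6}$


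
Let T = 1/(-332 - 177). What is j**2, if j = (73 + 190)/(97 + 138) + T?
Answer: 17857511424/14307748225 ≈ 1.2481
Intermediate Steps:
T = -1/509 (T = 1/(-509) = -1/509 ≈ -0.0019646)
j = 133632/119615 (j = (73 + 190)/(97 + 138) - 1/509 = 263/235 - 1/509 = 133632/119615 ≈ 1.1172)
j**2 = (133632/119615)**2 = 17857511424/14307748225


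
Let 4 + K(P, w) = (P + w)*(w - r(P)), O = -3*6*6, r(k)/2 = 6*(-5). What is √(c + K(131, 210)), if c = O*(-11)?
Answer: √93254 ≈ 305.38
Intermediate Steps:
r(k) = -60 (r(k) = 2*(6*(-5)) = 2*(-30) = -60)
O = -108 (O = -18*6 = -108)
K(P, w) = -4 + (60 + w)*(P + w) (K(P, w) = -4 + (P + w)*(w - 1*(-60)) = -4 + (P + w)*(w + 60) = -4 + (P + w)*(60 + w) = -4 + (60 + w)*(P + w))
c = 1188 (c = -108*(-11) = 1188)
√(c + K(131, 210)) = √(1188 + (-4 + 210² + 60*131 + 60*210 + 131*210)) = √(1188 + (-4 + 44100 + 7860 + 12600 + 27510)) = √(1188 + 92066) = √93254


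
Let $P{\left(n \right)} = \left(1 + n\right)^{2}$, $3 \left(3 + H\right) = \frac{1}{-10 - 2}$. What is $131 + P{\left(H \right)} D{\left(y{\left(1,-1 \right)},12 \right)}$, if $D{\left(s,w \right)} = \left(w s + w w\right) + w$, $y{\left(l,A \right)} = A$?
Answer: $\frac{6508}{9} \approx 723.11$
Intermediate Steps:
$D{\left(s,w \right)} = w + w^{2} + s w$ ($D{\left(s,w \right)} = \left(s w + w^{2}\right) + w = \left(w^{2} + s w\right) + w = w + w^{2} + s w$)
$H = - \frac{109}{36}$ ($H = -3 + \frac{1}{3 \left(-10 - 2\right)} = -3 + \frac{1}{3 \left(-12\right)} = -3 + \frac{1}{3} \left(- \frac{1}{12}\right) = -3 - \frac{1}{36} = - \frac{109}{36} \approx -3.0278$)
$131 + P{\left(H \right)} D{\left(y{\left(1,-1 \right)},12 \right)} = 131 + \left(1 - \frac{109}{36}\right)^{2} \cdot 12 \left(1 - 1 + 12\right) = 131 + \left(- \frac{73}{36}\right)^{2} \cdot 12 \cdot 12 = 131 + \frac{5329}{1296} \cdot 144 = 131 + \frac{5329}{9} = \frac{6508}{9}$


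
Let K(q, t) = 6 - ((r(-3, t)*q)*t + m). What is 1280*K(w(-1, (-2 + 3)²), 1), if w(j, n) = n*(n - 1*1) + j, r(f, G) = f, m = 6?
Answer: -3840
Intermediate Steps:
w(j, n) = j + n*(-1 + n) (w(j, n) = n*(n - 1) + j = n*(-1 + n) + j = j + n*(-1 + n))
K(q, t) = 3*q*t (K(q, t) = 6 - ((-3*q)*t + 6) = 6 - (-3*q*t + 6) = 6 - (6 - 3*q*t) = 6 + (-6 + 3*q*t) = 3*q*t)
1280*K(w(-1, (-2 + 3)²), 1) = 1280*(3*(-1 + ((-2 + 3)²)² - (-2 + 3)²)*1) = 1280*(3*(-1 + (1²)² - 1*1²)*1) = 1280*(3*(-1 + 1² - 1*1)*1) = 1280*(3*(-1 + 1 - 1)*1) = 1280*(3*(-1)*1) = 1280*(-3) = -3840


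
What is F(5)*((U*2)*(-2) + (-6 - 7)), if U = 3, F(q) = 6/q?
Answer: -30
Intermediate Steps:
F(5)*((U*2)*(-2) + (-6 - 7)) = (6/5)*((3*2)*(-2) + (-6 - 7)) = (6*(⅕))*(6*(-2) - 13) = 6*(-12 - 13)/5 = (6/5)*(-25) = -30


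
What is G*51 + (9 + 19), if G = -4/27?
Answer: 184/9 ≈ 20.444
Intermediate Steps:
G = -4/27 (G = -4*1/27 = -4/27 ≈ -0.14815)
G*51 + (9 + 19) = -4/27*51 + (9 + 19) = -68/9 + 28 = 184/9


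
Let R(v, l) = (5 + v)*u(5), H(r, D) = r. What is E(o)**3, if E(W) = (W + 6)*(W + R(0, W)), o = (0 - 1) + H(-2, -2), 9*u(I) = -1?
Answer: -32768/27 ≈ -1213.6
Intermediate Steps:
u(I) = -1/9 (u(I) = (1/9)*(-1) = -1/9)
R(v, l) = -5/9 - v/9 (R(v, l) = (5 + v)*(-1/9) = -5/9 - v/9)
o = -3 (o = (0 - 1) - 2 = -1 - 2 = -3)
E(W) = (6 + W)*(-5/9 + W) (E(W) = (W + 6)*(W + (-5/9 - 1/9*0)) = (6 + W)*(W + (-5/9 + 0)) = (6 + W)*(W - 5/9) = (6 + W)*(-5/9 + W))
E(o)**3 = (-10/3 + (-3)**2 + (49/9)*(-3))**3 = (-10/3 + 9 - 49/3)**3 = (-32/3)**3 = -32768/27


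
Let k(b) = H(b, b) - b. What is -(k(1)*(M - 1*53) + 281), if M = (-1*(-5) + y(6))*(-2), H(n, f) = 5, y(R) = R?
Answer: 19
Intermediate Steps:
M = -22 (M = (-1*(-5) + 6)*(-2) = (5 + 6)*(-2) = 11*(-2) = -22)
k(b) = 5 - b
-(k(1)*(M - 1*53) + 281) = -((5 - 1*1)*(-22 - 1*53) + 281) = -((5 - 1)*(-22 - 53) + 281) = -(4*(-75) + 281) = -(-300 + 281) = -1*(-19) = 19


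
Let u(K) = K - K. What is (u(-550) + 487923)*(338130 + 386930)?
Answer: 353773450380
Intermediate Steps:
u(K) = 0
(u(-550) + 487923)*(338130 + 386930) = (0 + 487923)*(338130 + 386930) = 487923*725060 = 353773450380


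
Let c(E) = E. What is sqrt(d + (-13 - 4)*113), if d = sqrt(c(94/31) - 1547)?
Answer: sqrt(-1846081 + 31*I*sqrt(1483753))/31 ≈ 0.44823 + 43.831*I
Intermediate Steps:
d = I*sqrt(1483753)/31 (d = sqrt(94/31 - 1547) = sqrt(-47863/31) = I*sqrt(1483753)/31 ≈ 39.293*I)
sqrt(d + (-13 - 4)*113) = sqrt(I*sqrt(1483753)/31 + (-13 - 4)*113) = sqrt(I*sqrt(1483753)/31 - 17*113) = sqrt(I*sqrt(1483753)/31 - 1921) = sqrt(-1921 + I*sqrt(1483753)/31)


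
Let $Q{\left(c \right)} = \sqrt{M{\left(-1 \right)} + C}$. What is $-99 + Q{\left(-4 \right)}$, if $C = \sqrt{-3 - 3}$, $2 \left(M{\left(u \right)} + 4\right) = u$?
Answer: $-99 + \frac{\sqrt{-18 + 4 i \sqrt{6}}}{2} \approx -98.442 + 2.1936 i$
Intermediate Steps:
$M{\left(u \right)} = -4 + \frac{u}{2}$
$C = i \sqrt{6}$ ($C = \sqrt{-6} = i \sqrt{6} \approx 2.4495 i$)
$Q{\left(c \right)} = \sqrt{- \frac{9}{2} + i \sqrt{6}}$ ($Q{\left(c \right)} = \sqrt{\left(-4 + \frac{1}{2} \left(-1\right)\right) + i \sqrt{6}} = \sqrt{\left(-4 - \frac{1}{2}\right) + i \sqrt{6}} = \sqrt{- \frac{9}{2} + i \sqrt{6}}$)
$-99 + Q{\left(-4 \right)} = -99 + \frac{\sqrt{-18 + 4 i \sqrt{6}}}{2}$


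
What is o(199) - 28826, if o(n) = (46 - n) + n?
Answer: -28780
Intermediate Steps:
o(n) = 46
o(199) - 28826 = 46 - 28826 = -28780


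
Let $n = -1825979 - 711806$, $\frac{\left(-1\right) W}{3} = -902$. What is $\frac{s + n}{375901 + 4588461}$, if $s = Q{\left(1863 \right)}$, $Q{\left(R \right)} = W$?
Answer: $- \frac{2535079}{4964362} \approx -0.51066$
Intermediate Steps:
$W = 2706$ ($W = \left(-3\right) \left(-902\right) = 2706$)
$Q{\left(R \right)} = 2706$
$n = -2537785$ ($n = -1825979 - 711806 = -2537785$)
$s = 2706$
$\frac{s + n}{375901 + 4588461} = \frac{2706 - 2537785}{375901 + 4588461} = - \frac{2535079}{4964362}$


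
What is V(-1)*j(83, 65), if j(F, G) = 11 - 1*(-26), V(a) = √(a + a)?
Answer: 37*I*√2 ≈ 52.326*I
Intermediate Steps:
V(a) = √2*√a (V(a) = √(2*a) = √2*√a)
j(F, G) = 37 (j(F, G) = 11 + 26 = 37)
V(-1)*j(83, 65) = (√2*√(-1))*37 = (√2*I)*37 = (I*√2)*37 = 37*I*√2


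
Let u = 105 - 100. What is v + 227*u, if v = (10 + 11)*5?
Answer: 1240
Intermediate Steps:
v = 105 (v = 21*5 = 105)
u = 5
v + 227*u = 105 + 227*5 = 105 + 1135 = 1240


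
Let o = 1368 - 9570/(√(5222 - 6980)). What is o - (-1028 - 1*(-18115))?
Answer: -15719 + 1595*I*√1758/293 ≈ -15719.0 + 228.25*I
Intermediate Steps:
o = 1368 + 1595*I*√1758/293 (o = 1368 - 9570/(√(-1758)) = 1368 - 9570/(I*√1758) = 1368 - 9570*(-I*√1758/1758) = 1368 - (-1595)*I*√1758/293 = 1368 + 1595*I*√1758/293 ≈ 1368.0 + 228.25*I)
o - (-1028 - 1*(-18115)) = (1368 + 1595*I*√1758/293) - (-1028 - 1*(-18115)) = (1368 + 1595*I*√1758/293) - (-1028 + 18115) = (1368 + 1595*I*√1758/293) - 1*17087 = (1368 + 1595*I*√1758/293) - 17087 = -15719 + 1595*I*√1758/293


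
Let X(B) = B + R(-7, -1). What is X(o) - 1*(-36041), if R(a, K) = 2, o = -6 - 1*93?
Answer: 35944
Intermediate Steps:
o = -99 (o = -6 - 93 = -99)
X(B) = 2 + B (X(B) = B + 2 = 2 + B)
X(o) - 1*(-36041) = (2 - 99) - 1*(-36041) = -97 + 36041 = 35944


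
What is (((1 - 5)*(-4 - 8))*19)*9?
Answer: 8208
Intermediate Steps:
(((1 - 5)*(-4 - 8))*19)*9 = (-4*(-12)*19)*9 = (48*19)*9 = 912*9 = 8208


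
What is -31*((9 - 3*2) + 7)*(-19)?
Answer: 5890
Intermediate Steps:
-31*((9 - 3*2) + 7)*(-19) = -31*((9 - 6) + 7)*(-19) = -31*(3 + 7)*(-19) = -31*10*(-19) = -310*(-19) = 5890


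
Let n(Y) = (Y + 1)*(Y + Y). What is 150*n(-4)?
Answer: 3600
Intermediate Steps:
n(Y) = 2*Y*(1 + Y) (n(Y) = (1 + Y)*(2*Y) = 2*Y*(1 + Y))
150*n(-4) = 150*(2*(-4)*(1 - 4)) = 150*(2*(-4)*(-3)) = 150*24 = 3600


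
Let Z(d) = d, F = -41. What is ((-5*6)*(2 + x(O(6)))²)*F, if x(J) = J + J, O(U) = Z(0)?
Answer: 4920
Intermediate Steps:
O(U) = 0
x(J) = 2*J
((-5*6)*(2 + x(O(6)))²)*F = ((-5*6)*(2 + 2*0)²)*(-41) = -30*(2 + 0)²*(-41) = -30*2²*(-41) = -30*4*(-41) = -120*(-41) = 4920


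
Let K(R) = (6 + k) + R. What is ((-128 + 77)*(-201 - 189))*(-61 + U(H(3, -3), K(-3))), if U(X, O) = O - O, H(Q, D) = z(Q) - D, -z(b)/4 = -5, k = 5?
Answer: -1213290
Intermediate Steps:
z(b) = 20 (z(b) = -4*(-5) = 20)
K(R) = 11 + R (K(R) = (6 + 5) + R = 11 + R)
H(Q, D) = 20 - D
U(X, O) = 0
((-128 + 77)*(-201 - 189))*(-61 + U(H(3, -3), K(-3))) = ((-128 + 77)*(-201 - 189))*(-61 + 0) = -51*(-390)*(-61) = 19890*(-61) = -1213290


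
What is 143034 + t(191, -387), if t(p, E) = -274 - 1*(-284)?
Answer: 143044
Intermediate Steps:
t(p, E) = 10 (t(p, E) = -274 + 284 = 10)
143034 + t(191, -387) = 143034 + 10 = 143044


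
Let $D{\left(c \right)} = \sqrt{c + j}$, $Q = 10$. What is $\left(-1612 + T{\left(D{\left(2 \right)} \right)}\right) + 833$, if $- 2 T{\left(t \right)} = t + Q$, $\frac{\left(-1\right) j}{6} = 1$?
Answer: $-784 - i \approx -784.0 - 1.0 i$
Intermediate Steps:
$j = -6$ ($j = \left(-6\right) 1 = -6$)
$D{\left(c \right)} = \sqrt{-6 + c}$ ($D{\left(c \right)} = \sqrt{c - 6} = \sqrt{-6 + c}$)
$T{\left(t \right)} = -5 - \frac{t}{2}$ ($T{\left(t \right)} = - \frac{t + 10}{2} = - \frac{10 + t}{2} = -5 - \frac{t}{2}$)
$\left(-1612 + T{\left(D{\left(2 \right)} \right)}\right) + 833 = \left(-1612 - \left(5 + \frac{\sqrt{-6 + 2}}{2}\right)\right) + 833 = \left(-1612 - \left(5 + \frac{\sqrt{-4}}{2}\right)\right) + 833 = \left(-1612 - \left(5 + \frac{2 i}{2}\right)\right) + 833 = \left(-1612 - \left(5 + i\right)\right) + 833 = \left(-1617 - i\right) + 833 = -784 - i$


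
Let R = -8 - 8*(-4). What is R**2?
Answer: 576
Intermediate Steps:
R = 24 (R = -8 + 32 = 24)
R**2 = 24**2 = 576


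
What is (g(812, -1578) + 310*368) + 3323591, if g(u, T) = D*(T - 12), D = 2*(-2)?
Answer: 3444031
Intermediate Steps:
D = -4
g(u, T) = 48 - 4*T (g(u, T) = -4*(T - 12) = -4*(-12 + T) = 48 - 4*T)
(g(812, -1578) + 310*368) + 3323591 = ((48 - 4*(-1578)) + 310*368) + 3323591 = ((48 + 6312) + 114080) + 3323591 = (6360 + 114080) + 3323591 = 120440 + 3323591 = 3444031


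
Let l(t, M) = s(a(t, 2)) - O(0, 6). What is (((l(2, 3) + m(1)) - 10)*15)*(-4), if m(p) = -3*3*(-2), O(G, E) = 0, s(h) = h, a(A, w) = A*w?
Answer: -720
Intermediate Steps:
l(t, M) = 2*t (l(t, M) = t*2 - 1*0 = 2*t + 0 = 2*t)
m(p) = 18 (m(p) = -9*(-2) = 18)
(((l(2, 3) + m(1)) - 10)*15)*(-4) = (((2*2 + 18) - 10)*15)*(-4) = (((4 + 18) - 10)*15)*(-4) = ((22 - 10)*15)*(-4) = (12*15)*(-4) = 180*(-4) = -720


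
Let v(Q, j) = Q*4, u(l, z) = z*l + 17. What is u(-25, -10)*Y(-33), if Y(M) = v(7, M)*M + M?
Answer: -255519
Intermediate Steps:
u(l, z) = 17 + l*z (u(l, z) = l*z + 17 = 17 + l*z)
v(Q, j) = 4*Q
Y(M) = 29*M (Y(M) = (4*7)*M + M = 28*M + M = 29*M)
u(-25, -10)*Y(-33) = (17 - 25*(-10))*(29*(-33)) = (17 + 250)*(-957) = 267*(-957) = -255519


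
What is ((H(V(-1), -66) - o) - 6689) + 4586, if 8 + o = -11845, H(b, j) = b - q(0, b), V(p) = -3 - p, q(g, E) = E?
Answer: 9750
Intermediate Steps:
H(b, j) = 0 (H(b, j) = b - b = 0)
o = -11853 (o = -8 - 11845 = -11853)
((H(V(-1), -66) - o) - 6689) + 4586 = ((0 - 1*(-11853)) - 6689) + 4586 = ((0 + 11853) - 6689) + 4586 = (11853 - 6689) + 4586 = 5164 + 4586 = 9750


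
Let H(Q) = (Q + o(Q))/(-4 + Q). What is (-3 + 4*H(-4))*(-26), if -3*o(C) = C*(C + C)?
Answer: -338/3 ≈ -112.67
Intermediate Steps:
o(C) = -2*C**2/3 (o(C) = -C*(C + C)/3 = -C*2*C/3 = -2*C**2/3)
H(Q) = (Q - 2*Q**2/3)/(-4 + Q)
(-3 + 4*H(-4))*(-26) = (-3 + 4*((1/3)*(-4)*(3 - 2*(-4))/(-4 - 4)))*(-26) = (-3 + 4*((1/3)*(-4)*(3 + 8)/(-8)))*(-26) = (-3 + 4*((1/3)*(-4)*(-1/8)*11))*(-26) = (-3 + 4*(11/6))*(-26) = (-3 + 22/3)*(-26) = (13/3)*(-26) = -338/3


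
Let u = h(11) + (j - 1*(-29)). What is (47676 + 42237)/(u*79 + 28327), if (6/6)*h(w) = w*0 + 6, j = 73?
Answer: 2193/899 ≈ 2.4394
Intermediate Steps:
h(w) = 6 (h(w) = w*0 + 6 = 0 + 6 = 6)
u = 108 (u = 6 + (73 - 1*(-29)) = 6 + (73 + 29) = 6 + 102 = 108)
(47676 + 42237)/(u*79 + 28327) = (47676 + 42237)/(108*79 + 28327) = 89913/(8532 + 28327) = 89913/36859 = 89913*(1/36859) = 2193/899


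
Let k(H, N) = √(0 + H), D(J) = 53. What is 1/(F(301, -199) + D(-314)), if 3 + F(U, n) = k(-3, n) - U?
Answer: -251/63004 - I*√3/63004 ≈ -0.0039839 - 2.7491e-5*I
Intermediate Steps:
k(H, N) = √H
F(U, n) = -3 - U + I*√3 (F(U, n) = -3 + (√(-3) - U) = -3 + (I*√3 - U) = -3 + (-U + I*√3) = -3 - U + I*√3)
1/(F(301, -199) + D(-314)) = 1/((-3 - 1*301 + I*√3) + 53) = 1/((-3 - 301 + I*√3) + 53) = 1/((-304 + I*√3) + 53) = 1/(-251 + I*√3)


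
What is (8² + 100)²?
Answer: 26896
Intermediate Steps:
(8² + 100)² = (64 + 100)² = 164² = 26896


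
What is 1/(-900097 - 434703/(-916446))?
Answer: -305482/274963286853 ≈ -1.1110e-6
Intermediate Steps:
1/(-900097 - 434703/(-916446)) = 1/(-900097 - 434703*(-1/916446)) = 1/(-900097 + 144901/305482) = 1/(-274963286853/305482) = -305482/274963286853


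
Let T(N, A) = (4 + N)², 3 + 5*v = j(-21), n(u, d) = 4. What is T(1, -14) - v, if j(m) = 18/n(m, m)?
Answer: 247/10 ≈ 24.700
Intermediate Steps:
j(m) = 9/2 (j(m) = 18/4 = 18*(¼) = 9/2)
v = 3/10 (v = -⅗ + (⅕)*(9/2) = -⅗ + 9/10 = 3/10 ≈ 0.30000)
T(1, -14) - v = (4 + 1)² - 1*3/10 = 5² - 3/10 = 25 - 3/10 = 247/10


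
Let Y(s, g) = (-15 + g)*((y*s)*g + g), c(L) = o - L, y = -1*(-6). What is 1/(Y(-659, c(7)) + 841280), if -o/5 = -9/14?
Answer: 196/109790013 ≈ 1.7852e-6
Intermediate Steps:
o = 45/14 (o = -(-45)/14 = -5*(-9/14) = 45/14 ≈ 3.2143)
y = 6
c(L) = 45/14 - L
Y(s, g) = (-15 + g)*(g + 6*g*s) (Y(s, g) = (-15 + g)*((6*s)*g + g) = (-15 + g)*(6*g*s + g) = (-15 + g)*(g + 6*g*s))
1/(Y(-659, c(7)) + 841280) = 1/((45/14 - 1*7)*(-15 + (45/14 - 1*7) - 90*(-659) + 6*(45/14 - 1*7)*(-659)) + 841280) = 1/((45/14 - 7)*(-15 + (45/14 - 7) + 59310 + 6*(45/14 - 7)*(-659)) + 841280) = 1/(-53*(-15 - 53/14 + 59310 + 6*(-53/14)*(-659))/14 + 841280) = 1/(-53*(-15 - 53/14 + 59310 + 104781/7)/14 + 841280) = 1/(-53/14*1039639/14 + 841280) = 1/(-55100867/196 + 841280) = 1/(109790013/196) = 196/109790013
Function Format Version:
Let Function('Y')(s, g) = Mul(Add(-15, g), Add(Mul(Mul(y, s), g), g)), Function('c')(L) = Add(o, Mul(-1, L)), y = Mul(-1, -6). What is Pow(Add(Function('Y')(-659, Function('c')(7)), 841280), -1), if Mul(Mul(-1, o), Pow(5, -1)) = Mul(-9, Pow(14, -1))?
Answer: Rational(196, 109790013) ≈ 1.7852e-6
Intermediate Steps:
o = Rational(45, 14) (o = Mul(-5, Mul(-9, Pow(14, -1))) = Mul(-5, Mul(-9, Rational(1, 14))) = Mul(-5, Rational(-9, 14)) = Rational(45, 14) ≈ 3.2143)
y = 6
Function('c')(L) = Add(Rational(45, 14), Mul(-1, L))
Function('Y')(s, g) = Mul(Add(-15, g), Add(g, Mul(6, g, s))) (Function('Y')(s, g) = Mul(Add(-15, g), Add(Mul(Mul(6, s), g), g)) = Mul(Add(-15, g), Add(Mul(6, g, s), g)) = Mul(Add(-15, g), Add(g, Mul(6, g, s))))
Pow(Add(Function('Y')(-659, Function('c')(7)), 841280), -1) = Pow(Add(Mul(Add(Rational(45, 14), Mul(-1, 7)), Add(-15, Add(Rational(45, 14), Mul(-1, 7)), Mul(-90, -659), Mul(6, Add(Rational(45, 14), Mul(-1, 7)), -659))), 841280), -1) = Pow(Add(Mul(Add(Rational(45, 14), -7), Add(-15, Add(Rational(45, 14), -7), 59310, Mul(6, Add(Rational(45, 14), -7), -659))), 841280), -1) = Pow(Add(Mul(Rational(-53, 14), Add(-15, Rational(-53, 14), 59310, Mul(6, Rational(-53, 14), -659))), 841280), -1) = Pow(Add(Mul(Rational(-53, 14), Add(-15, Rational(-53, 14), 59310, Rational(104781, 7))), 841280), -1) = Pow(Add(Mul(Rational(-53, 14), Rational(1039639, 14)), 841280), -1) = Pow(Add(Rational(-55100867, 196), 841280), -1) = Pow(Rational(109790013, 196), -1) = Rational(196, 109790013)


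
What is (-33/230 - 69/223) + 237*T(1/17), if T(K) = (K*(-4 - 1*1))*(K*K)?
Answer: -174902727/251987770 ≈ -0.69409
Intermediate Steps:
T(K) = -5*K³ (T(K) = (K*(-4 - 1))*K² = (K*(-5))*K² = (-5*K)*K² = -5*K³)
(-33/230 - 69/223) + 237*T(1/17) = (-33/230 - 69/223) + 237*(-5*(1/17)³) = -23229/51290 + 237*(-5*1/4913) = -23229/51290 + 237*(-5/4913) = -23229/51290 - 1185/4913 = -174902727/251987770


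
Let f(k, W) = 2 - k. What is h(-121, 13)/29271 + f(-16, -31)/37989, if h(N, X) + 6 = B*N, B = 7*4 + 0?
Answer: -4755844/41184297 ≈ -0.11548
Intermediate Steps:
B = 28 (B = 28 + 0 = 28)
h(N, X) = -6 + 28*N
h(-121, 13)/29271 + f(-16, -31)/37989 = (-6 + 28*(-121))/29271 + (2 - 1*(-16))/37989 = (-6 - 3388)*(1/29271) + (2 + 16)*(1/37989) = -3394*1/29271 + 18*(1/37989) = -3394/29271 + 2/4221 = -4755844/41184297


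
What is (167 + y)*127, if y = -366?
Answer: -25273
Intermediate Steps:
(167 + y)*127 = (167 - 366)*127 = -199*127 = -25273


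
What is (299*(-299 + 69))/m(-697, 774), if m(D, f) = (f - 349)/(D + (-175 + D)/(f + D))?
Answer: 750156914/6545 ≈ 1.1462e+5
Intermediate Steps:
m(D, f) = (-349 + f)/(D + (-175 + D)/(D + f))
(299*(-299 + 69))/m(-697, 774) = (299*(-299 + 69))/(((774² - 349*(-697) - 349*774 - 697*774)/(-175 - 697 + (-697)² - 697*774))) = (299*(-230))/(((599076 + 243253 - 270126 - 539478)/(-175 - 697 + 485809 - 539478))) = -68770/(32725/(-54541)) = -68770/((-1/54541*32725)) = -68770/(-32725/54541) = -68770*(-54541/32725) = 750156914/6545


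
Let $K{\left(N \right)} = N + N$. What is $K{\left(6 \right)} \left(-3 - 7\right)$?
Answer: $-120$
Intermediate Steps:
$K{\left(N \right)} = 2 N$
$K{\left(6 \right)} \left(-3 - 7\right) = 2 \cdot 6 \left(-3 - 7\right) = 12 \left(-10\right) = -120$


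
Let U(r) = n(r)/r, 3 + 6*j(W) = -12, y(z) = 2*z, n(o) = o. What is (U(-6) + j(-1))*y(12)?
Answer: -36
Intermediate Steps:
j(W) = -5/2 (j(W) = -½ + (⅙)*(-12) = -½ - 2 = -5/2)
U(r) = 1 (U(r) = r/r = 1)
(U(-6) + j(-1))*y(12) = (1 - 5/2)*(2*12) = -3/2*24 = -36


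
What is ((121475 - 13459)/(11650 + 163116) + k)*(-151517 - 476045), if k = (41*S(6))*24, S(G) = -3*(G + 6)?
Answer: 1942556283345808/87383 ≈ 2.2230e+10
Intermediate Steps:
S(G) = -18 - 3*G (S(G) = -3*(6 + G) = -18 - 3*G)
k = -35424 (k = (41*(-18 - 3*6))*24 = (41*(-18 - 18))*24 = (41*(-36))*24 = -1476*24 = -35424)
((121475 - 13459)/(11650 + 163116) + k)*(-151517 - 476045) = ((121475 - 13459)/(11650 + 163116) - 35424)*(-151517 - 476045) = (108016/174766 - 35424)*(-627562) = (108016*(1/174766) - 35424)*(-627562) = (54008/87383 - 35424)*(-627562) = -3095401384/87383*(-627562) = 1942556283345808/87383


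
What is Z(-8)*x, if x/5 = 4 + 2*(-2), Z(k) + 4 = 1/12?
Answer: 0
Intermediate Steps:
Z(k) = -47/12 (Z(k) = -4 + 1/12 = -47/12)
x = 0 (x = 5*(4 + 2*(-2)) = 5*(4 - 4) = 5*0 = 0)
Z(-8)*x = -47/12*0 = 0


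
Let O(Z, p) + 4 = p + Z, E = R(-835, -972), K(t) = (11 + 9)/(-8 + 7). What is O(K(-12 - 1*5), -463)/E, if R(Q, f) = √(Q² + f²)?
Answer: -487*√1642009/1642009 ≈ -0.38005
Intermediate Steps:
K(t) = -20 (K(t) = 20/(-1) = 20*(-1) = -20)
E = √1642009 (E = √((-835)² + (-972)²) = √(697225 + 944784) = √1642009 ≈ 1281.4)
O(Z, p) = -4 + Z + p (O(Z, p) = -4 + (p + Z) = -4 + (Z + p) = -4 + Z + p)
O(K(-12 - 1*5), -463)/E = (-4 - 20 - 463)/(√1642009) = -487*√1642009/1642009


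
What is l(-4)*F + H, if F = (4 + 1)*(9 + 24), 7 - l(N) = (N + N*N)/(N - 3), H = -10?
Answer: 9995/7 ≈ 1427.9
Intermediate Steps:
l(N) = 7 - (N + N²)/(-3 + N) (l(N) = 7 - (N + N*N)/(N - 3) = 7 - (N + N²)/(-3 + N))
F = 165 (F = 5*33 = 165)
l(-4)*F + H = ((-21 - 1*(-4)² + 6*(-4))/(-3 - 4))*165 - 10 = ((-21 - 1*16 - 24)/(-7))*165 - 10 = -(-21 - 16 - 24)/7*165 - 10 = -⅐*(-61)*165 - 10 = (61/7)*165 - 10 = 10065/7 - 10 = 9995/7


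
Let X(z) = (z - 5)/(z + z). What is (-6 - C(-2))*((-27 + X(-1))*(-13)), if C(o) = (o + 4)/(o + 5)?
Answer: -2080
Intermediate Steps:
X(z) = (-5 + z)/(2*z) (X(z) = (-5 + z)/((2*z)) = (-5 + z)*(1/(2*z)) = (-5 + z)/(2*z))
C(o) = (4 + o)/(5 + o)
(-6 - C(-2))*((-27 + X(-1))*(-13)) = (-6 - (4 - 2)/(5 - 2))*((-27 + (1/2)*(-5 - 1)/(-1))*(-13)) = (-6 - 2/3)*((-27 + (1/2)*(-1)*(-6))*(-13)) = (-6 - 2/3)*((-27 + 3)*(-13)) = (-6 - 1*2/3)*(-24*(-13)) = (-6 - 2/3)*312 = -20/3*312 = -2080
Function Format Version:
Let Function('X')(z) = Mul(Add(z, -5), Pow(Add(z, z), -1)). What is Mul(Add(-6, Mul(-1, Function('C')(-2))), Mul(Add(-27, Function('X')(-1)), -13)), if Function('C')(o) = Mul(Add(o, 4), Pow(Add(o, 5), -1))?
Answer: -2080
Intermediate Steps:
Function('X')(z) = Mul(Rational(1, 2), Pow(z, -1), Add(-5, z)) (Function('X')(z) = Mul(Add(-5, z), Pow(Mul(2, z), -1)) = Mul(Add(-5, z), Mul(Rational(1, 2), Pow(z, -1))) = Mul(Rational(1, 2), Pow(z, -1), Add(-5, z)))
Function('C')(o) = Mul(Pow(Add(5, o), -1), Add(4, o)) (Function('C')(o) = Mul(Add(4, o), Pow(Add(5, o), -1)) = Mul(Pow(Add(5, o), -1), Add(4, o)))
Mul(Add(-6, Mul(-1, Function('C')(-2))), Mul(Add(-27, Function('X')(-1)), -13)) = Mul(Add(-6, Mul(-1, Mul(Pow(Add(5, -2), -1), Add(4, -2)))), Mul(Add(-27, Mul(Rational(1, 2), Pow(-1, -1), Add(-5, -1))), -13)) = Mul(Add(-6, Mul(-1, Mul(Pow(3, -1), 2))), Mul(Add(-27, Mul(Rational(1, 2), -1, -6)), -13)) = Mul(Add(-6, Mul(-1, Mul(Rational(1, 3), 2))), Mul(Add(-27, 3), -13)) = Mul(Add(-6, Mul(-1, Rational(2, 3))), Mul(-24, -13)) = Mul(Add(-6, Rational(-2, 3)), 312) = Mul(Rational(-20, 3), 312) = -2080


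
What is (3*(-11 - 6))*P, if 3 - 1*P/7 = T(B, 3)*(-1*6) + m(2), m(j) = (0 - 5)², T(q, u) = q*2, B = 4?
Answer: -9282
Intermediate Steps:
T(q, u) = 2*q
m(j) = 25 (m(j) = (-5)² = 25)
P = 182 (P = 21 - 7*((2*4)*(-1*6) + 25) = 21 - 7*(8*(-6) + 25) = 21 - 7*(-48 + 25) = 21 - 7*(-23) = 21 + 161 = 182)
(3*(-11 - 6))*P = (3*(-11 - 6))*182 = (3*(-17))*182 = -51*182 = -9282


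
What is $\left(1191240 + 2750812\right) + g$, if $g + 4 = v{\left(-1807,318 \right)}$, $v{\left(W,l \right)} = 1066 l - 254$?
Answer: $4280782$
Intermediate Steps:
$v{\left(W,l \right)} = -254 + 1066 l$
$g = 338730$ ($g = -4 + \left(-254 + 1066 \cdot 318\right) = -4 + \left(-254 + 338988\right) = -4 + 338734 = 338730$)
$\left(1191240 + 2750812\right) + g = \left(1191240 + 2750812\right) + 338730 = 3942052 + 338730 = 4280782$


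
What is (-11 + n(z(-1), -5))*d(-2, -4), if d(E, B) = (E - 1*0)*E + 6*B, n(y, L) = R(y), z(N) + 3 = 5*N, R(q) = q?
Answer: 380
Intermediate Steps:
z(N) = -3 + 5*N
n(y, L) = y
d(E, B) = E² + 6*B (d(E, B) = (E + 0)*E + 6*B = E*E + 6*B = E² + 6*B)
(-11 + n(z(-1), -5))*d(-2, -4) = (-11 + (-3 + 5*(-1)))*((-2)² + 6*(-4)) = (-11 + (-3 - 5))*(4 - 24) = (-11 - 8)*(-20) = -19*(-20) = 380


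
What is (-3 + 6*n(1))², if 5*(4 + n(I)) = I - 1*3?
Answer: 21609/25 ≈ 864.36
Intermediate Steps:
n(I) = -23/5 + I/5 (n(I) = -4 + (I - 1*3)/5 = -4 + (I - 3)/5 = -4 + (-3 + I)/5 = -4 + (-⅗ + I/5) = -23/5 + I/5)
(-3 + 6*n(1))² = (-3 + 6*(-23/5 + (⅕)*1))² = (-3 + 6*(-23/5 + ⅕))² = (-3 + 6*(-22/5))² = (-3 - 132/5)² = (-147/5)² = 21609/25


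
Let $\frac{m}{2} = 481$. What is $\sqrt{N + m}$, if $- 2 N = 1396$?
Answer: $2 \sqrt{66} \approx 16.248$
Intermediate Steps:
$m = 962$ ($m = 2 \cdot 481 = 962$)
$N = -698$ ($N = \left(- \frac{1}{2}\right) 1396 = -698$)
$\sqrt{N + m} = \sqrt{-698 + 962} = \sqrt{264} = 2 \sqrt{66}$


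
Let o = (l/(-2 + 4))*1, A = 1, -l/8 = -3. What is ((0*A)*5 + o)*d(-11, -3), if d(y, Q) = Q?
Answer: -36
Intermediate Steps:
l = 24 (l = -8*(-3) = 24)
o = 12 (o = (24/(-2 + 4))*1 = (24/2)*1 = (24*(½))*1 = 12*1 = 12)
((0*A)*5 + o)*d(-11, -3) = ((0*1)*5 + 12)*(-3) = (0*5 + 12)*(-3) = (0 + 12)*(-3) = 12*(-3) = -36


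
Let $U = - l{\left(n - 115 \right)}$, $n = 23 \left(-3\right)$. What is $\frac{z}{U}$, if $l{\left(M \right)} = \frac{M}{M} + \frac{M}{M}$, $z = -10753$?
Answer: $\frac{10753}{2} \approx 5376.5$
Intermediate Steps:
$n = -69$
$l{\left(M \right)} = 2$ ($l{\left(M \right)} = 1 + 1 = 2$)
$U = -2$ ($U = \left(-1\right) 2 = -2$)
$\frac{z}{U} = - \frac{10753}{-2} = \left(-10753\right) \left(- \frac{1}{2}\right) = \frac{10753}{2}$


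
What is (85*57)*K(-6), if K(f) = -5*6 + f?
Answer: -174420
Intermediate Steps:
K(f) = -30 + f
(85*57)*K(-6) = (85*57)*(-30 - 6) = 4845*(-36) = -174420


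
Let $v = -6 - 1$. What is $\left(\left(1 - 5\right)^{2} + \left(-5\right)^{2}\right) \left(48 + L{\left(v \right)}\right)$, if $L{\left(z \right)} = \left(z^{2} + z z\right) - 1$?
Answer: $5945$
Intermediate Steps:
$v = -7$ ($v = -6 - 1 = -7$)
$L{\left(z \right)} = -1 + 2 z^{2}$ ($L{\left(z \right)} = \left(z^{2} + z^{2}\right) - 1 = 2 z^{2} - 1 = -1 + 2 z^{2}$)
$\left(\left(1 - 5\right)^{2} + \left(-5\right)^{2}\right) \left(48 + L{\left(v \right)}\right) = \left(\left(1 - 5\right)^{2} + \left(-5\right)^{2}\right) \left(48 - \left(1 - 2 \left(-7\right)^{2}\right)\right) = \left(\left(-4\right)^{2} + 25\right) \left(48 + \left(-1 + 2 \cdot 49\right)\right) = \left(16 + 25\right) \left(48 + \left(-1 + 98\right)\right) = 41 \left(48 + 97\right) = 41 \cdot 145 = 5945$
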